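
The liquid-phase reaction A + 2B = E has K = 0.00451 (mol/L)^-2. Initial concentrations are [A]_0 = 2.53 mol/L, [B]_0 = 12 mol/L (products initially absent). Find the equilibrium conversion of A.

X = 0.326

Let X = conversion of A; extent ξ = 2.53·X mol/L.
Concentrations: [A] = 2.53 − 2.53X; [B] = 12 − 5.06X; [E] = 2.53X.
K = [E] / ([A] [B]^2).
Setting equal to 0.00451 and solving for X on (0,1) gives X = 0.326.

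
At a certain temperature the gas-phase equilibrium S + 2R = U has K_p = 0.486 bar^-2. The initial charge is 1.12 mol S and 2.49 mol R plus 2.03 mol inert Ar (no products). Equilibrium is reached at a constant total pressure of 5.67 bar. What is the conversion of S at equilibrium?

X = 0.556

Basis: 1.12 mol S initially; let X = conversion of S. Extent ξ = 1.12X.
Mole table: n_S = 1.12 − 1.12X; n_R = 2.49 − 2.24X; n_U = 1.12X; n_I = 2.03 (inert).
Total moles n_T = 5.64 − 2.24X.
y_i = n_i/n_T, p_i = y_i·P. K_p = p_U / (p_S p_R^2).
This yields a degree-3 equation in X; solving on (0,1), X = 0.556.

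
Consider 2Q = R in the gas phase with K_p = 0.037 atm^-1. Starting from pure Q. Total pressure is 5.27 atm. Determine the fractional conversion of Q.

Let X = conversion of Q (basis 1 mol Q); extent of reaction ξ = 0.5X.
Mole table: n_Q = 1 − X; n_R = 0.5X.
Summing: n_T = 1 − 0.5X.
Mole fractions y_i = n_i/n_T; K_p = p_R / (p_Q^2) with p_i = y_i·P.
Equating to 0.037 atm^-1 and solving on 0 < X < 1: X = 0.250.

X = 0.250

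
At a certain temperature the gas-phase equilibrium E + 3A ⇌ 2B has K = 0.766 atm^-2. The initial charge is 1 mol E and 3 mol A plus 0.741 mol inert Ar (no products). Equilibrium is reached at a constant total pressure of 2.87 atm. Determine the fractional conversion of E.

X = 0.475

Take 1 mol E as basis and let X be its fractional conversion, so ξ = X.
Moles: n_E = 1 − X; n_A = 3 − 3X; n_B = 2X; n_I = 0.741 (inert).
Summing: n_T = 4.74 − 2X.
With p_i = (n_i/n_T)P, K = p_B^2 / (p_E p_A^3).
Equating to 0.766 atm^-2 and solving on 0 < X < 1: X = 0.475.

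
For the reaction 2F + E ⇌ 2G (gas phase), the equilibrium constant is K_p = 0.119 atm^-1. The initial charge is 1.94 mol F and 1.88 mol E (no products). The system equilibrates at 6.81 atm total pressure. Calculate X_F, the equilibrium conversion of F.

Take 1.94 mol F as basis and let X be its fractional conversion, so ξ = 0.97X.
Moles: n_F = 1.94 − 1.94X; n_E = 1.88 − 0.97X; n_G = 1.94X.
Summing: n_T = 3.82 − 0.97X.
Mole fractions y_i = n_i/n_T; K_p = p_G^2 / (p_F^2 p_E) with p_i = y_i·P.
This yields a degree-3 equation in X; solving on (0,1), X = 0.374.

X = 0.374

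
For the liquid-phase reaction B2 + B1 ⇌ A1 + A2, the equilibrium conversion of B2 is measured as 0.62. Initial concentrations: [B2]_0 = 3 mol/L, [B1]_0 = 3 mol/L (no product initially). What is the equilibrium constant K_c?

K_c = 2.66

Let X = conversion of B2.
Concentrations: [B2] = 3 − 3X; [B1] = 3 − 3X; [A1] = 3X; [A2] = 3X.
At X = 0.62: [B2] = 1.14, [B1] = 1.14, [A1] = 1.86, [A2] = 1.86.
K_c = [A1] [A2] / ([B2] [B1]) = 2.66.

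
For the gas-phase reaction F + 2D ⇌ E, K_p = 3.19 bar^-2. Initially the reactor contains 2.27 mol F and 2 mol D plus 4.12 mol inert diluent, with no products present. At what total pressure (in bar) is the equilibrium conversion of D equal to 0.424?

P = 1.76 bar

Let X = conversion of D (basis 2 mol D); extent of reaction ξ = X.
At extent ξ: n_F = 2.27 − X; n_D = 2 − 2X; n_E = X; n_I = 4.12 (inert).
n_T = Σnᵢ = 8.39 − 2X.
K_p = p_E / (p_F p_D^2) with p_i = (n_i/n_T)·P.
At X = 0.424: the mole-fraction product g(X) = Π y_i^ν_i = 9.845. Since K_p = g(X)·P^{-2}, P = (g/K_p)^(1/2) = (9.845/3.19)^(1/2) = 1.76 bar.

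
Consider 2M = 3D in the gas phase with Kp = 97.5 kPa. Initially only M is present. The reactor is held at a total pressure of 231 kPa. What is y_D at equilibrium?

y_D = 0.483

Take 1 mol M as basis and let X be its fractional conversion, so ξ = 0.5X.
At extent ξ: n_M = 1 − X; n_D = 1.5X.
Total moles n_T = 1 + 0.5X.
y_i = n_i/n_T, p_i = y_i·P. Kp = p_D^3 / (p_M^2).
This yields a degree-3 equation in X; solving on (0,1), X = 0.384.
Then n_D = 0.576, n_T = 1.19, so y_D = 0.483.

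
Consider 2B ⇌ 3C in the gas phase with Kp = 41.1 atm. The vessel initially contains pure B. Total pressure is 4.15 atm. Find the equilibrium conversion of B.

Basis: 1 mol B initially; let X = conversion of B. Extent ξ = 0.5X.
At extent ξ: n_B = 1 − X; n_C = 1.5X.
Summing: n_T = 1 + 0.5X.
With p_i = (n_i/n_T)P, Kp = p_C^3 / (p_B^2).
Equating to 41.1 atm and solving on 0 < X < 1: X = 0.704.

X = 0.704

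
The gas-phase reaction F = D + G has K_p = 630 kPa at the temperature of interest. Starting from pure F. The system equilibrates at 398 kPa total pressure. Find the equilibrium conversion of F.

Take 1 mol F as basis and let X be its fractional conversion, so ξ = X.
Moles: n_F = 1 − X; n_D = X; n_G = X.
Total moles n_T = 1 + X.
Mole fractions y_i = n_i/n_T; K_p = p_D p_G / (p_F) with p_i = y_i·P.
This yields a degree-2 equation in X; solving on (0,1), X = 0.783.

X = 0.783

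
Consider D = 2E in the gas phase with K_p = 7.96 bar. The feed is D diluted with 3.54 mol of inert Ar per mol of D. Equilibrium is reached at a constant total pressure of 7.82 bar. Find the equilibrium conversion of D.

X = 0.666

Take 1 mol D as basis and let X be its fractional conversion, so ξ = X.
Mole table: n_D = 1 − X; n_E = 2X; n_I = 3.54 (inert).
Summing: n_T = 4.54 + X.
Mole fractions y_i = n_i/n_T; K_p = p_E^2 / (p_D) with p_i = y_i·P.
Substituting and setting equal to 7.96 bar gives a polynomial in X; the root in (0,1) is X = 0.666.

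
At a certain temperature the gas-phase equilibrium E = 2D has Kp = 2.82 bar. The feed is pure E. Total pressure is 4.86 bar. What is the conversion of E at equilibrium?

X = 0.356

Let X = conversion of E (basis 1 mol E); extent of reaction ξ = X.
Species balance: n_E = 1 − X; n_D = 2X.
Total moles n_T = 1 + X.
y_i = n_i/n_T, p_i = y_i·P. Kp = p_D^2 / (p_E).
This yields a degree-2 equation in X; solving on (0,1), X = 0.356.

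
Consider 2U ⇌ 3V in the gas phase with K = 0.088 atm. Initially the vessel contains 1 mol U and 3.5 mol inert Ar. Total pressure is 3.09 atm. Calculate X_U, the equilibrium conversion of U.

Basis: 1 mol U initially; let X = conversion of U. Extent ξ = 0.5X.
At extent ξ: n_U = 1 − X; n_V = 1.5X; n_I = 3.5 (inert).
Total moles n_T = 4.5 + 0.5X.
With p_i = (n_i/n_T)P, K = p_V^3 / (p_U^2).
This yields a degree-3 equation in X; solving on (0,1), X = 0.274.

X = 0.274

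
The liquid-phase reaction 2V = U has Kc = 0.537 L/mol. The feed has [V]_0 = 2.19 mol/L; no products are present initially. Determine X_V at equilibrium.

Let X = conversion of V; extent ξ = 2.19X/2 mol/L.
Concentrations: [V] = 2.19 − 2.19X; [U] = 1.09X.
Kc = [U] / ([V]^2).
Equating to 0.537 L/mol: the physical root is X = 0.527.

X = 0.527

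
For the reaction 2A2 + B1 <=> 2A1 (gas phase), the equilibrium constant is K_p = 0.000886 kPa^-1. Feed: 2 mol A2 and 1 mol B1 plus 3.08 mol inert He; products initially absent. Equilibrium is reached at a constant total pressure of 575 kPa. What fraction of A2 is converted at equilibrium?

X = 0.208

Take 2 mol A2 as basis and let X be its fractional conversion, so ξ = X.
Species balance: n_A2 = 2 − 2X; n_B1 = 1 − X; n_A1 = 2X; n_I = 3.08 (inert).
n_T = Σnᵢ = 6.08 − X.
With p_i = (n_i/n_T)P, K_p = p_A1^2 / (p_A2^2 p_B1).
Substituting and setting equal to 0.000886 kPa^-1 gives a polynomial in X; the root in (0,1) is X = 0.208.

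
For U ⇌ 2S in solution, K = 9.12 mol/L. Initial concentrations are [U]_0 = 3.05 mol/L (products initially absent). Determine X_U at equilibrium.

Let X = conversion of U; extent ξ = 3.05·X mol/L.
Concentrations: [U] = 3.05 − 3.05X; [S] = 6.1X.
K = [S]^2 / ([U]).
Setting equal to 9.12 and solving for X on (0,1) gives X = 0.568.

X = 0.568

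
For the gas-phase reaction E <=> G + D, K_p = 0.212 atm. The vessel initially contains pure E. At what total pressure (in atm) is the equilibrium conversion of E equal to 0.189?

P = 5.72 atm

Basis: 1 mol E initially; let X = conversion of E. Extent ξ = X.
Mole table: n_E = 1 − X; n_G = X; n_D = X.
Summing: n_T = 1 + X.
K_p = p_G p_D / (p_E) with p_i = (n_i/n_T)·P.
At X = 0.189: the mole-fraction product g(X) = Π y_i^ν_i = 0.03704. Since K_p = g(X)·P^{1}, P = (K_p/g)^(1/1) = (0.212/0.03704)^(1/1) = 5.72 atm.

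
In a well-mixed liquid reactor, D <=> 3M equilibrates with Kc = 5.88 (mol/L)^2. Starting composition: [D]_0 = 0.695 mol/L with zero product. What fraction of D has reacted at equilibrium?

Let X = conversion of D; extent ξ = 0.695·X mol/L.
Concentrations: [D] = 0.695 − 0.695X; [M] = 2.08X.
Kc = [M]^3 / ([D]).
This equals 5.88 at X = 0.576 (the root in 0 < X < 1).

X = 0.576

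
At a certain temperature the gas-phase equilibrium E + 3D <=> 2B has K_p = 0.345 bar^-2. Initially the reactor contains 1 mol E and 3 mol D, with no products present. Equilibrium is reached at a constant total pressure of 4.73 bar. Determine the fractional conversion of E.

X = 0.534

Take 1 mol E as basis and let X be its fractional conversion, so ξ = X.
Moles: n_E = 1 − X; n_D = 3 − 3X; n_B = 2X.
n_T = Σnᵢ = 4 − 2X.
y_i = n_i/n_T, p_i = y_i·P. K_p = p_B^2 / (p_E p_D^3).
Setting this equal to 0.345 bar^-2 and taking the physical root (0 < X < 1) gives X = 0.534.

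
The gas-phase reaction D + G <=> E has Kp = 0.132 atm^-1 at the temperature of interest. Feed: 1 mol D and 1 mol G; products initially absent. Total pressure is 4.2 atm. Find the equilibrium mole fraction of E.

y_E = 0.110

Take 1 mol D as basis and let X be its fractional conversion, so ξ = X.
Moles: n_D = 1 − X; n_G = 1 − X; n_E = X.
n_T = Σnᵢ = 2 − X.
Mole fractions y_i = n_i/n_T; Kp = p_E / (p_D p_G) with p_i = y_i·P.
Equating to 0.132 atm^-1 and solving on 0 < X < 1: X = 0.198.
Then n_E = 0.198, n_T = 1.8, so y_E = 0.110.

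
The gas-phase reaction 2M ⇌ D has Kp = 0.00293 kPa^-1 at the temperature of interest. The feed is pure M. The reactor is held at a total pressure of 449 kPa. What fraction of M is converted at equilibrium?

Take 1 mol M as basis and let X be its fractional conversion, so ξ = 0.5X.
At extent ξ: n_M = 1 − X; n_D = 0.5X.
n_T = Σnᵢ = 1 − 0.5X.
Mole fractions y_i = n_i/n_T; Kp = p_D / (p_M^2) with p_i = y_i·P.
Equating to 0.00293 kPa^-1 and solving on 0 < X < 1: X = 0.600.

X = 0.600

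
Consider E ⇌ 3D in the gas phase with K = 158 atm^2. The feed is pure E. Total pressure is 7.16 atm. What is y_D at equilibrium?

Take 1 mol E as basis and let X be its fractional conversion, so ξ = X.
At extent ξ: n_E = 1 − X; n_D = 3X.
Total moles n_T = 1 + 2X.
y_i = n_i/n_T, p_i = y_i·P. K = p_D^3 / (p_E).
Setting this equal to 158 atm^2 and taking the physical root (0 < X < 1) gives X = 0.604.
Then n_D = 1.81, n_T = 2.21, so y_D = 0.821.

y_D = 0.821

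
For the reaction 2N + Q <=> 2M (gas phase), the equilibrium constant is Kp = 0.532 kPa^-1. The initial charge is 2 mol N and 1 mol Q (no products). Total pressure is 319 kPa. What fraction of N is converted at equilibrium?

X = 0.798

Let X = conversion of N (basis 2 mol N); extent of reaction ξ = X.
At extent ξ: n_N = 2 − 2X; n_Q = 1 − X; n_M = 2X.
Total moles n_T = 3 − X.
With p_i = (n_i/n_T)P, Kp = p_M^2 / (p_N^2 p_Q).
This yields a degree-3 equation in X; solving on (0,1), X = 0.798.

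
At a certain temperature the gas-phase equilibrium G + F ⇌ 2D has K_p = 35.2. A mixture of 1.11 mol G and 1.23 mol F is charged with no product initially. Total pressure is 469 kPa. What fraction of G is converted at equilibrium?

Take 1.11 mol G as basis and let X be its fractional conversion, so ξ = 1.11X.
Mole table: n_G = 1.11 − 1.11X; n_F = 1.23 − 1.11X; n_D = 2.22X.
Total moles n_T = 2.34 (Δν = 0, constant).
y_i = n_i/n_T, p_i = y_i·P. K_p = p_D^2 / (p_G p_F).
Equating to 35.2 and solving on 0 < X < 1: X = 0.784.

X = 0.784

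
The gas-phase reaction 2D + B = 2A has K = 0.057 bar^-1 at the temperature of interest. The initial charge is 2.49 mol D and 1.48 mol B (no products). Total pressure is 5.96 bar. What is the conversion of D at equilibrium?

Basis: 2.49 mol D initially; let X = conversion of D. Extent ξ = 1.25X.
Species balance: n_D = 2.49 − 2.49X; n_B = 1.48 − 1.25X; n_A = 2.49X.
n_T = Σnᵢ = 3.97 − 1.25X.
Mole fractions y_i = n_i/n_T; K = p_A^2 / (p_D^2 p_B) with p_i = y_i·P.
Setting this equal to 0.057 bar^-1 and taking the physical root (0 < X < 1) gives X = 0.248.

X = 0.248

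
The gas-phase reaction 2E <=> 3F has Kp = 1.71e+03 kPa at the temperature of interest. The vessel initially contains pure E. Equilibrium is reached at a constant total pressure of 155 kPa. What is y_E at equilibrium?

y_E = 0.211

Let X = conversion of E (basis 1 mol E); extent of reaction ξ = 0.5X.
Mole table: n_E = 1 − X; n_F = 1.5X.
n_T = Σnᵢ = 1 + 0.5X.
With p_i = (n_i/n_T)P, Kp = p_F^3 / (p_E^2).
Substituting and setting equal to 1.71e+03 kPa gives a polynomial in X; the root in (0,1) is X = 0.714.
Then n_E = 0.286, n_T = 1.36, so y_E = 0.211.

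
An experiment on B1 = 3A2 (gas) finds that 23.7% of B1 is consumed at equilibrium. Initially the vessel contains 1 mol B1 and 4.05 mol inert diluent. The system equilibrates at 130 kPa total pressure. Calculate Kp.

Kp = 261 kPa^2

Take 1 mol B1 as basis and let X be its fractional conversion, so ξ = X.
Species balance: n_B1 = 1 − X; n_A2 = 3X; n_I = 4.05 (inert).
Total moles n_T = 5.05 + 2X.
At X = 0.237: n_B1 = 0.763, n_A2 = 0.711, n_T = 5.52.
p_i = (n_i/n_T)·P. Kp = p_A2^3 / (p_B1) = 261 kPa^2.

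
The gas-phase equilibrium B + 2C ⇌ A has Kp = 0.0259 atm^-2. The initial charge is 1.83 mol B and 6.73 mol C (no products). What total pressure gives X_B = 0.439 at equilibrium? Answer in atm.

Let X = conversion of B (basis 1.83 mol B); extent of reaction ξ = 1.83X.
Mole table: n_B = 1.83 − 1.83X; n_C = 6.73 − 3.66X; n_A = 1.83X.
n_T = Σnᵢ = 8.56 − 3.66X.
Kp = p_A / (p_B p_C^2) with p_i = (n_i/n_T)·P.
At X = 0.439: the mole-fraction product g(X) = Π y_i^ν_i = 1.441. Since Kp = g(X)·P^{-2}, P = (g/Kp)^(1/2) = (1.441/0.0259)^(1/2) = 7.46 atm.

P = 7.46 atm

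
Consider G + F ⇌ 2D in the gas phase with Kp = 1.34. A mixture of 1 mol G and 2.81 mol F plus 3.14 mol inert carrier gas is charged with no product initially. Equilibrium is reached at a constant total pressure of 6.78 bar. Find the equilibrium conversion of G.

X = 0.569

Take 1 mol G as basis and let X be its fractional conversion, so ξ = X.
Moles: n_G = 1 − X; n_F = 2.81 − X; n_D = 2X; n_I = 3.14 (inert).
n_T stays at 6.95 (no change in mole number).
Mole fractions y_i = n_i/n_T; Kp = p_D^2 / (p_G p_F) with p_i = y_i·P.
Equating to 1.34 and solving on 0 < X < 1: X = 0.569.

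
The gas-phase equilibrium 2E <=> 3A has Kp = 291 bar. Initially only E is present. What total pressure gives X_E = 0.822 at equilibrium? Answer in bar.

Take 1 mol E as basis and let X be its fractional conversion, so ξ = 0.5X.
Mole table: n_E = 1 − X; n_A = 1.5X.
Total moles n_T = 1 + 0.5X.
Kp = p_A^3 / (p_E^2) with p_i = (n_i/n_T)·P.
At X = 0.822: the mole-fraction product g(X) = Π y_i^ν_i = 41.93. Since Kp = g(X)·P^{1}, P = (Kp/g)^(1/1) = (291/41.93)^(1/1) = 6.94 bar.

P = 6.94 bar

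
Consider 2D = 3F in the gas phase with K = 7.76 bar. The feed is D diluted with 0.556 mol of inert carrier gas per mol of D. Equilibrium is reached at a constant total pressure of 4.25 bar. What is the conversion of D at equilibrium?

X = 0.569

Basis: 1 mol D initially; let X = conversion of D. Extent ξ = 0.5X.
Mole table: n_D = 1 − X; n_F = 1.5X; n_I = 0.556 (inert).
Summing: n_T = 1.56 + 0.5X.
Mole fractions y_i = n_i/n_T; K = p_F^3 / (p_D^2) with p_i = y_i·P.
Equating to 7.76 bar and solving on 0 < X < 1: X = 0.569.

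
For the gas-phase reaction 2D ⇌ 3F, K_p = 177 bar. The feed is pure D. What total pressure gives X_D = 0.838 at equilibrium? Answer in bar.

P = 3.32 bar

Take 1 mol D as basis and let X be its fractional conversion, so ξ = 0.5X.
Species balance: n_D = 1 − X; n_F = 1.5X.
Summing: n_T = 1 + 0.5X.
K_p = p_F^3 / (p_D^2) with p_i = (n_i/n_T)·P.
At X = 0.838: the mole-fraction product g(X) = Π y_i^ν_i = 53.33. Since K_p = g(X)·P^{1}, P = (K_p/g)^(1/1) = (177/53.33)^(1/1) = 3.32 bar.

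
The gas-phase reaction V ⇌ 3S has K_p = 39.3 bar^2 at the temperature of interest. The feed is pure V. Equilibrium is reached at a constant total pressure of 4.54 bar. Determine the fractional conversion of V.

X = 0.521

Let X = conversion of V (basis 1 mol V); extent of reaction ξ = X.
At extent ξ: n_V = 1 − X; n_S = 3X.
Total moles n_T = 1 + 2X.
y_i = n_i/n_T, p_i = y_i·P. K_p = p_S^3 / (p_V).
Substituting and setting equal to 39.3 bar^2 gives a polynomial in X; the root in (0,1) is X = 0.521.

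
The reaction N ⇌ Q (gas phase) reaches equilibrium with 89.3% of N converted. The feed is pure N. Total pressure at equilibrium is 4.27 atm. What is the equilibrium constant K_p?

K_p = 8.35

Take 1 mol N as basis and let X be its fractional conversion, so ξ = X.
Mole table: n_N = 1 − X; n_Q = X.
n_T stays at 1 (no change in mole number).
At X = 0.893: n_N = 0.107, n_Q = 0.893, n_T = 1.
p_i = (n_i/n_T)·P. K_p = p_Q / (p_N) = 8.35.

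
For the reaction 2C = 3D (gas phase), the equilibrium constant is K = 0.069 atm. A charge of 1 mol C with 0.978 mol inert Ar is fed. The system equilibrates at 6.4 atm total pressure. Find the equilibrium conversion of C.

Let X = conversion of C (basis 1 mol C); extent of reaction ξ = 0.5X.
Moles: n_C = 1 − X; n_D = 1.5X; n_I = 0.978 (inert).
n_T = Σnᵢ = 1.98 + 0.5X.
y_i = n_i/n_T, p_i = y_i·P. K = p_D^3 / (p_C^2).
Setting this equal to 0.069 atm and taking the physical root (0 < X < 1) gives X = 0.166.

X = 0.166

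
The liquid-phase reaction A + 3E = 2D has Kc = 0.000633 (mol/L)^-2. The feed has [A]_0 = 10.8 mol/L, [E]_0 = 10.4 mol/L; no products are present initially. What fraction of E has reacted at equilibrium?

X = 0.249

Let X = conversion of E; extent ξ = 10.4X/3 mol/L.
Concentrations: [A] = 10.8 − 3.47X; [E] = 10.4 − 10.4X; [D] = 6.93X.
Kc = [D]^2 / ([A] [E]^3).
Solving Kc = 0.000633 for X ∈ (0,1): X = 0.249.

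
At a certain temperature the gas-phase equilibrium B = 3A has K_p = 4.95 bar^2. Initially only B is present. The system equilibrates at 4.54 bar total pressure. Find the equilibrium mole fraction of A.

y_A = 0.495

Basis: 1 mol B initially; let X = conversion of B. Extent ξ = X.
At extent ξ: n_B = 1 − X; n_A = 3X.
Summing: n_T = 1 + 2X.
y_i = n_i/n_T, p_i = y_i·P. K_p = p_A^3 / (p_B).
Equating to 4.95 bar^2 and solving on 0 < X < 1: X = 0.246.
Then n_A = 0.739, n_T = 1.49, so y_A = 0.495.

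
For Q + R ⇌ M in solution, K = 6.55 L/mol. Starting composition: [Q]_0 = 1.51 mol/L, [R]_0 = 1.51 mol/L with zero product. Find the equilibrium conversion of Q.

Let X = conversion of Q; extent ξ = 1.51·X mol/L.
Concentrations: [Q] = 1.51 − 1.51X; [R] = 1.51 − 1.51X; [M] = 1.51X.
K = [M] / ([Q] [R]).
This equals 6.55 at X = 0.729 (the root in 0 < X < 1).

X = 0.729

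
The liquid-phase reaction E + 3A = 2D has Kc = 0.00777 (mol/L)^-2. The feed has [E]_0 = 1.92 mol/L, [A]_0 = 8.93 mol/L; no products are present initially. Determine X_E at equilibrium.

Let X = conversion of E; extent ξ = 1.92·X mol/L.
Concentrations: [E] = 1.92 − 1.92X; [A] = 8.93 − 5.76X; [D] = 3.84X.
Kc = [D]^2 / ([E] [A]^3).
Equating to 0.00777 (mol/L)^-2: the physical root is X = 0.411.

X = 0.411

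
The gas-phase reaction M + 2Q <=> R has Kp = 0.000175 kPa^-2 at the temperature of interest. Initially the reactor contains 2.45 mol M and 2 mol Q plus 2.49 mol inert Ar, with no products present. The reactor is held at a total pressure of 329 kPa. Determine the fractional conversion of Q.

Let X = conversion of Q (basis 2 mol Q); extent of reaction ξ = X.
Mole table: n_M = 2.45 − X; n_Q = 2 − 2X; n_R = X; n_I = 2.49 (inert).
Total moles n_T = 6.94 − 2X.
y_i = n_i/n_T, p_i = y_i·P. Kp = p_R / (p_M p_Q^2).
Setting this equal to 0.000175 kPa^-2 and taking the physical root (0 < X < 1) gives X = 0.619.

X = 0.619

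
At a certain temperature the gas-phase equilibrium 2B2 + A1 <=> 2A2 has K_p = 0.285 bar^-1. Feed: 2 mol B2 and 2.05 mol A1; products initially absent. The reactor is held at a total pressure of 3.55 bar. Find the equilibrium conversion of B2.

Basis: 2 mol B2 initially; let X = conversion of B2. Extent ξ = X.
Moles: n_B2 = 2 − 2X; n_A1 = 2.05 − X; n_A2 = 2X.
Summing: n_T = 4.05 − X.
With p_i = (n_i/n_T)P, K_p = p_A2^2 / (p_B2^2 p_A1).
This yields a degree-3 equation in X; solving on (0,1), X = 0.403.

X = 0.403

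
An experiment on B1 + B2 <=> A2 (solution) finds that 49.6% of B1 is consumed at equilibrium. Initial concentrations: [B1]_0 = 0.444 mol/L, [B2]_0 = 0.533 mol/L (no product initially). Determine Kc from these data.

Kc = 3.15 L/mol

Let X = conversion of B1.
Concentrations: [B1] = 0.444 − 0.444X; [B2] = 0.533 − 0.444X; [A2] = 0.444X.
At X = 0.496: [B1] = 0.224, [B2] = 0.313, [A2] = 0.22.
Kc = [A2] / ([B1] [B2]) = 3.15 L/mol.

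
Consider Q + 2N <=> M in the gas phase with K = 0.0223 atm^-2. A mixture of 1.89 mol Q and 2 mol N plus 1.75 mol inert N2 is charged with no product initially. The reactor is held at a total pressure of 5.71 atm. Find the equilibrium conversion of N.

X = 0.133

Basis: 2 mol N initially; let X = conversion of N. Extent ξ = X.
Species balance: n_Q = 1.89 − X; n_N = 2 − 2X; n_M = X; n_I = 1.75 (inert).
n_T = Σnᵢ = 5.64 − 2X.
Mole fractions y_i = n_i/n_T; K = p_M / (p_Q p_N^2) with p_i = y_i·P.
Substituting and setting equal to 0.0223 atm^-2 gives a polynomial in X; the root in (0,1) is X = 0.133.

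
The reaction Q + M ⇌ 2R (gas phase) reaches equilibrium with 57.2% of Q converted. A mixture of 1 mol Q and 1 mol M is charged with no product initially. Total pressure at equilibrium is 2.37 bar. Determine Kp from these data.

Kp = 7.14

Let X = conversion of Q (basis 1 mol Q); extent of reaction ξ = X.
At extent ξ: n_Q = 1 − X; n_M = 1 − X; n_R = 2X.
n_T stays at 2 (no change in mole number).
At X = 0.572: n_Q = 0.428, n_M = 0.428, n_R = 1.14, n_T = 2.
p_i = (n_i/n_T)·P. Kp = p_R^2 / (p_Q p_M) = 7.14.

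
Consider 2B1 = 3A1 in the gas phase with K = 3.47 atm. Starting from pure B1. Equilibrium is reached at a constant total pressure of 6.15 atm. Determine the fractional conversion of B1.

X = 0.412

Basis: 1 mol B1 initially; let X = conversion of B1. Extent ξ = 0.5X.
At extent ξ: n_B1 = 1 − X; n_A1 = 1.5X.
Summing: n_T = 1 + 0.5X.
With p_i = (n_i/n_T)P, K = p_A1^3 / (p_B1^2).
Setting this equal to 3.47 atm and taking the physical root (0 < X < 1) gives X = 0.412.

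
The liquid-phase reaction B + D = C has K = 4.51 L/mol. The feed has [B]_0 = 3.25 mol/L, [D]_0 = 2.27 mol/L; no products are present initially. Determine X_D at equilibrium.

X = 0.855

Let X = conversion of D; extent ξ = 2.27·X mol/L.
Concentrations: [B] = 3.25 − 2.27X; [D] = 2.27 − 2.27X; [C] = 2.27X.
K = [C] / ([B] [D]).
This equals 4.51 at X = 0.855 (the root in 0 < X < 1).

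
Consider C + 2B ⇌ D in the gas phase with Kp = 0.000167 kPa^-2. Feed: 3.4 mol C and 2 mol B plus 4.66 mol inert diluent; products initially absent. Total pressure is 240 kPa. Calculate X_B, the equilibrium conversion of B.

X = 0.433

Let X = conversion of B (basis 2 mol B); extent of reaction ξ = X.
Mole table: n_C = 3.4 − X; n_B = 2 − 2X; n_D = X; n_I = 4.66 (inert).
n_T = Σnᵢ = 10.1 − 2X.
Mole fractions y_i = n_i/n_T; Kp = p_D / (p_C p_B^2) with p_i = y_i·P.
Equating to 0.000167 kPa^-2 and solving on 0 < X < 1: X = 0.433.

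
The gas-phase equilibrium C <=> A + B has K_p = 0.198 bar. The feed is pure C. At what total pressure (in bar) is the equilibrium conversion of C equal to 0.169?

Basis: 1 mol C initially; let X = conversion of C. Extent ξ = X.
At extent ξ: n_C = 1 − X; n_A = X; n_B = X.
n_T = Σnᵢ = 1 + X.
K_p = p_A p_B / (p_C) with p_i = (n_i/n_T)·P.
At X = 0.169: the mole-fraction product g(X) = Π y_i^ν_i = 0.0294. Since K_p = g(X)·P^{1}, P = (K_p/g)^(1/1) = (0.198/0.0294)^(1/1) = 6.73 bar.

P = 6.73 bar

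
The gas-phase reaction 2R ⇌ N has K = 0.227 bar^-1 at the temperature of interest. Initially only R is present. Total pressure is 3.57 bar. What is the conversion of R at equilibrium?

X = 0.514

Basis: 1 mol R initially; let X = conversion of R. Extent ξ = 0.5X.
At extent ξ: n_R = 1 − X; n_N = 0.5X.
Summing: n_T = 1 − 0.5X.
y_i = n_i/n_T, p_i = y_i·P. K = p_N / (p_R^2).
This yields a degree-2 equation in X; solving on (0,1), X = 0.514.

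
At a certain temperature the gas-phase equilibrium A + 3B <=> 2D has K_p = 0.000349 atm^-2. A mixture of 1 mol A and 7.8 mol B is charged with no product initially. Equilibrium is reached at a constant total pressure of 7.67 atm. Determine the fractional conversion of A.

X = 0.154

Basis: 1 mol A initially; let X = conversion of A. Extent ξ = X.
Species balance: n_A = 1 − X; n_B = 7.8 − 3X; n_D = 2X.
Summing: n_T = 8.8 − 2X.
With p_i = (n_i/n_T)P, K_p = p_D^2 / (p_A p_B^3).
Setting this equal to 0.000349 atm^-2 and taking the physical root (0 < X < 1) gives X = 0.154.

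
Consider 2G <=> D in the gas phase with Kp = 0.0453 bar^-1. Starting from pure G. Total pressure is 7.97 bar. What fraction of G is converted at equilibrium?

X = 0.360

Let X = conversion of G (basis 1 mol G); extent of reaction ξ = 0.5X.
At extent ξ: n_G = 1 − X; n_D = 0.5X.
Summing: n_T = 1 − 0.5X.
y_i = n_i/n_T, p_i = y_i·P. Kp = p_D / (p_G^2).
Equating to 0.0453 bar^-1 and solving on 0 < X < 1: X = 0.360.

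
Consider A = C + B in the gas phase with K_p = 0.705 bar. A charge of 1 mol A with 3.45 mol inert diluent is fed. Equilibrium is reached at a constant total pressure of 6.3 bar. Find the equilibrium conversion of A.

Let X = conversion of A (basis 1 mol A); extent of reaction ξ = X.
Mole table: n_A = 1 − X; n_C = X; n_B = X; n_I = 3.45 (inert).
Summing: n_T = 4.45 + X.
y_i = n_i/n_T, p_i = y_i·P. K_p = p_C p_B / (p_A).
Substituting and setting equal to 0.705 bar gives a polynomial in X; the root in (0,1) is X = 0.518.

X = 0.518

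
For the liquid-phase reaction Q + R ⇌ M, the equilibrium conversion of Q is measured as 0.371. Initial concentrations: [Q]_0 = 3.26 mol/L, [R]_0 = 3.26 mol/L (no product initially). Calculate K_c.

K_c = 0.288 L/mol

Let X = conversion of Q.
Concentrations: [Q] = 3.26 − 3.26X; [R] = 3.26 − 3.26X; [M] = 3.26X.
At X = 0.371: [Q] = 2.05, [R] = 2.05, [M] = 1.21.
K_c = [M] / ([Q] [R]) = 0.288 L/mol.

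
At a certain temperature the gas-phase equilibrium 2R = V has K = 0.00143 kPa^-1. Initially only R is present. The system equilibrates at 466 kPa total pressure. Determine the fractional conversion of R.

X = 0.478

Let X = conversion of R (basis 1 mol R); extent of reaction ξ = 0.5X.
Species balance: n_R = 1 − X; n_V = 0.5X.
Summing: n_T = 1 − 0.5X.
y_i = n_i/n_T, p_i = y_i·P. K = p_V / (p_R^2).
Setting this equal to 0.00143 kPa^-1 and taking the physical root (0 < X < 1) gives X = 0.478.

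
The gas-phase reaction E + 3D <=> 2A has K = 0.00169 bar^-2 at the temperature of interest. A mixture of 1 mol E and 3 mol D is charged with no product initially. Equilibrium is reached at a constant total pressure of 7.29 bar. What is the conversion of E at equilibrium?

X = 0.152

Let X = conversion of E (basis 1 mol E); extent of reaction ξ = X.
Mole table: n_E = 1 − X; n_D = 3 − 3X; n_A = 2X.
n_T = Σnᵢ = 4 − 2X.
Mole fractions y_i = n_i/n_T; K = p_A^2 / (p_E p_D^3) with p_i = y_i·P.
Equating to 0.00169 bar^-2 and solving on 0 < X < 1: X = 0.152.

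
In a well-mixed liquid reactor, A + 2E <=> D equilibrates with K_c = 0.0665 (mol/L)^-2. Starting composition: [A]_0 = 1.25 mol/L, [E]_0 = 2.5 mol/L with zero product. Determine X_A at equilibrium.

Let X = conversion of A; extent ξ = 1.25·X mol/L.
Concentrations: [A] = 1.25 − 1.25X; [E] = 2.5 − 2.5X; [D] = 1.25X.
K_c = [D] / ([A] [E]^2).
Solving K_c = 0.0665 for X ∈ (0,1): X = 0.207.

X = 0.207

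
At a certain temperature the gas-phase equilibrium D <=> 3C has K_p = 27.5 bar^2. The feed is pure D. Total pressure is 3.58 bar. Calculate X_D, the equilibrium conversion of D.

Take 1 mol D as basis and let X be its fractional conversion, so ξ = X.
Species balance: n_D = 1 − X; n_C = 3X.
Summing: n_T = 1 + 2X.
y_i = n_i/n_T, p_i = y_i·P. K_p = p_C^3 / (p_D).
Equating to 27.5 bar^2 and solving on 0 < X < 1: X = 0.541.

X = 0.541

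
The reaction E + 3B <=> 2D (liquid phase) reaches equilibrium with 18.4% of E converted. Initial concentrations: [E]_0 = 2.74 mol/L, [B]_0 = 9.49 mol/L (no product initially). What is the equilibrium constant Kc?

Kc = 0.000896 (mol/L)^-2

Let X = conversion of E.
Concentrations: [E] = 2.74 − 2.74X; [B] = 9.49 − 8.22X; [D] = 5.48X.
At X = 0.184: [E] = 2.24, [B] = 7.98, [D] = 1.01.
Kc = [D]^2 / ([E] [B]^3) = 0.000896 (mol/L)^-2.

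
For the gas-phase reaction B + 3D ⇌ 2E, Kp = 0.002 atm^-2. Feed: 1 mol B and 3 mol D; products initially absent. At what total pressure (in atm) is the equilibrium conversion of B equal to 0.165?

Take 1 mol B as basis and let X be its fractional conversion, so ξ = X.
Mole table: n_B = 1 − X; n_D = 3 − 3X; n_E = 2X.
Summing: n_T = 4 − 2X.
Kp = p_E^2 / (p_B p_D^3) with p_i = (n_i/n_T)·P.
At X = 0.165: the mole-fraction product g(X) = Π y_i^ν_i = 0.1118. Since Kp = g(X)·P^{-2}, P = (g/Kp)^(1/2) = (0.1118/0.002)^(1/2) = 7.47 atm.

P = 7.47 atm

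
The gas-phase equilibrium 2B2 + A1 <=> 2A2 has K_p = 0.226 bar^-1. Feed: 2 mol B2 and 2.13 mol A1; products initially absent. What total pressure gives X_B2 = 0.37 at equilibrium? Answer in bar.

Basis: 2 mol B2 initially; let X = conversion of B2. Extent ξ = X.
Species balance: n_B2 = 2 − 2X; n_A1 = 2.13 − X; n_A2 = 2X.
Total moles n_T = 4.13 − X.
K_p = p_A2^2 / (p_B2^2 p_A1) with p_i = (n_i/n_T)·P.
At X = 0.37: the mole-fraction product g(X) = Π y_i^ν_i = 0.7369. Since K_p = g(X)·P^{-1}, P = (g/K_p)^(1/1) = (0.7369/0.226)^(1/1) = 3.26 bar.

P = 3.26 bar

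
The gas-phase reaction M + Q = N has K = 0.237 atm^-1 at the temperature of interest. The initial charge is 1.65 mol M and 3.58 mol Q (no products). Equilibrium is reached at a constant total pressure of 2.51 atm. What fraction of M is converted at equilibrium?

X = 0.280

Take 1.65 mol M as basis and let X be its fractional conversion, so ξ = 1.65X.
Mole table: n_M = 1.65 − 1.65X; n_Q = 3.58 − 1.65X; n_N = 1.65X.
n_T = Σnᵢ = 5.23 − 1.65X.
y_i = n_i/n_T, p_i = y_i·P. K = p_N / (p_M p_Q).
Setting this equal to 0.237 atm^-1 and taking the physical root (0 < X < 1) gives X = 0.280.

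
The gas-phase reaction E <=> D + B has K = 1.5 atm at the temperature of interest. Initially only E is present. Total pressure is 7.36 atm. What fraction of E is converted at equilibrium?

Basis: 1 mol E initially; let X = conversion of E. Extent ξ = X.
Species balance: n_E = 1 − X; n_D = X; n_B = X.
Total moles n_T = 1 + X.
Mole fractions y_i = n_i/n_T; K = p_D p_B / (p_E) with p_i = y_i·P.
Setting this equal to 1.5 atm and taking the physical root (0 < X < 1) gives X = 0.411.

X = 0.411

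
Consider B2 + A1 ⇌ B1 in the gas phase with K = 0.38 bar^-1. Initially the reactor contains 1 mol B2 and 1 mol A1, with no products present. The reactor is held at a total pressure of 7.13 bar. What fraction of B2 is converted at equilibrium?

Let X = conversion of B2 (basis 1 mol B2); extent of reaction ξ = X.
At extent ξ: n_B2 = 1 − X; n_A1 = 1 − X; n_B1 = X.
Total moles n_T = 2 − X.
y_i = n_i/n_T, p_i = y_i·P. K = p_B1 / (p_B2 p_A1).
Substituting and setting equal to 0.38 bar^-1 gives a polynomial in X; the root in (0,1) is X = 0.481.

X = 0.481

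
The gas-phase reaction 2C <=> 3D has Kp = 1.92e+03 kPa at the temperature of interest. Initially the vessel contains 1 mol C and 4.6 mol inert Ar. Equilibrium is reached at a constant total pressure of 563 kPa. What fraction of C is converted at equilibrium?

Take 1 mol C as basis and let X be its fractional conversion, so ξ = 0.5X.
Species balance: n_C = 1 − X; n_D = 1.5X; n_I = 4.6 (inert).
Total moles n_T = 5.6 + 0.5X.
y_i = n_i/n_T, p_i = y_i·P. Kp = p_D^3 / (p_C^2).
Substituting and setting equal to 1.92e+03 kPa gives a polynomial in X; the root in (0,1) is X = 0.741.

X = 0.741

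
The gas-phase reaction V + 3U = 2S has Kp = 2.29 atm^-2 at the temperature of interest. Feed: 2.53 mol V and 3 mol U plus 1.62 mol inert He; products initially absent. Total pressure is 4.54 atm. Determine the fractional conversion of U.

Take 3 mol U as basis and let X be its fractional conversion, so ξ = X.
At extent ξ: n_V = 2.53 − X; n_U = 3 − 3X; n_S = 2X; n_I = 1.62 (inert).
Total moles n_T = 7.15 − 2X.
With p_i = (n_i/n_T)P, Kp = p_S^2 / (p_V p_U^3).
Setting this equal to 2.29 atm^-2 and taking the physical root (0 < X < 1) gives X = 0.698.

X = 0.698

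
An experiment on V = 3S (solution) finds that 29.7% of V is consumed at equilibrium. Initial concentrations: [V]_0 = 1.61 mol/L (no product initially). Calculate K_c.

Let X = conversion of V.
Concentrations: [V] = 1.61 − 1.61X; [S] = 4.83X.
At X = 0.297: [V] = 1.13, [S] = 1.43.
K_c = [S]^3 / ([V]) = 2.61 (mol/L)^2.

K_c = 2.61 (mol/L)^2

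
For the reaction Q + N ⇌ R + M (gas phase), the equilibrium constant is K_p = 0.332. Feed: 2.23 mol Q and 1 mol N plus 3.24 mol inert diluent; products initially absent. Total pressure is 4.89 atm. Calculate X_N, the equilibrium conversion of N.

Take 1 mol N as basis and let X be its fractional conversion, so ξ = X.
Species balance: n_Q = 2.23 − X; n_N = 1 − X; n_R = X; n_M = X; n_I = 3.24 (inert).
Total moles n_T = 6.47 (Δν = 0, constant).
y_i = n_i/n_T, p_i = y_i·P. K_p = p_R p_M / (p_Q p_N).
Equating to 0.332 and solving on 0 < X < 1: X = 0.521.

X = 0.521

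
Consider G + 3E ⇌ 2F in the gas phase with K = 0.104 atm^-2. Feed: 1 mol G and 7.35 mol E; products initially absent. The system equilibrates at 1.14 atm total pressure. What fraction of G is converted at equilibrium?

Basis: 1 mol G initially; let X = conversion of G. Extent ξ = X.
At extent ξ: n_G = 1 − X; n_E = 7.35 − 3X; n_F = 2X.
Summing: n_T = 8.35 − 2X.
y_i = n_i/n_T, p_i = y_i·P. K = p_F^2 / (p_G p_E^3).
Substituting and setting equal to 0.104 atm^-2 gives a polynomial in X; the root in (0,1) is X = 0.318.

X = 0.318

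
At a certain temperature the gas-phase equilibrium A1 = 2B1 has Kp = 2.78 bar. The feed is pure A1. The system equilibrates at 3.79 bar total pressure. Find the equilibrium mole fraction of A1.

Take 1 mol A1 as basis and let X be its fractional conversion, so ξ = X.
Mole table: n_A1 = 1 − X; n_B1 = 2X.
n_T = Σnᵢ = 1 + X.
Mole fractions y_i = n_i/n_T; Kp = p_B1^2 / (p_A1) with p_i = y_i·P.
Equating to 2.78 bar and solving on 0 < X < 1: X = 0.394.
Then n_A1 = 0.606, n_T = 1.39, so y_A1 = 0.435.

y_A1 = 0.435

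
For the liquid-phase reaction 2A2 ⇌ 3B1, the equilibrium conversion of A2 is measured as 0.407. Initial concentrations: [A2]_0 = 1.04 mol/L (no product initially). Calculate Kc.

Kc = 0.673 mol/L

Let X = conversion of A2.
Concentrations: [A2] = 1.04 − 1.04X; [B1] = 1.56X.
At X = 0.407: [A2] = 0.617, [B1] = 0.635.
Kc = [B1]^3 / ([A2]^2) = 0.673 mol/L.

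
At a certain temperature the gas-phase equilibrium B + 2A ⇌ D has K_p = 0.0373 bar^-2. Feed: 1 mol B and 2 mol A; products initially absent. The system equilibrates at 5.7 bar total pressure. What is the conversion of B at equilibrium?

X = 0.294

Let X = conversion of B (basis 1 mol B); extent of reaction ξ = X.
Mole table: n_B = 1 − X; n_A = 2 − 2X; n_D = X.
n_T = Σnᵢ = 3 − 2X.
Mole fractions y_i = n_i/n_T; K_p = p_D / (p_B p_A^2) with p_i = y_i·P.
Substituting and setting equal to 0.0373 bar^-2 gives a polynomial in X; the root in (0,1) is X = 0.294.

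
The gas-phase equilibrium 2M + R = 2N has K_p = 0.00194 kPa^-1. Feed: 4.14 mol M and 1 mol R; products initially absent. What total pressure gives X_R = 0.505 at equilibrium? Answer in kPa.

P = 503 kPa

Let X = conversion of R (basis 1 mol R); extent of reaction ξ = X.
At extent ξ: n_M = 4.14 − 2X; n_R = 1 − X; n_N = 2X.
Summing: n_T = 5.14 − X.
K_p = p_N^2 / (p_M^2 p_R) with p_i = (n_i/n_T)·P.
At X = 0.505: the mole-fraction product g(X) = Π y_i^ν_i = 0.975. Since K_p = g(X)·P^{-1}, P = (g/K_p)^(1/1) = (0.975/0.00194)^(1/1) = 503 kPa.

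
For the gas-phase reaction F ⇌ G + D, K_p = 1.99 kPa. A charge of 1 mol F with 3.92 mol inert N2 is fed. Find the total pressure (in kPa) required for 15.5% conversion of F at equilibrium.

P = 355 kPa

Basis: 1 mol F initially; let X = conversion of F. Extent ξ = X.
At extent ξ: n_F = 1 − X; n_G = X; n_D = X; n_I = 3.92 (inert).
n_T = Σnᵢ = 4.92 + X.
K_p = p_G p_D / (p_F) with p_i = (n_i/n_T)·P.
At X = 0.155: the mole-fraction product g(X) = Π y_i^ν_i = 0.005602. Since K_p = g(X)·P^{1}, P = (K_p/g)^(1/1) = (1.99/0.005602)^(1/1) = 355 kPa.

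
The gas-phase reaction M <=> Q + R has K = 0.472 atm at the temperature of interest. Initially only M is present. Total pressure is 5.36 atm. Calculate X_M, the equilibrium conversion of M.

Take 1 mol M as basis and let X be its fractional conversion, so ξ = X.
Mole table: n_M = 1 − X; n_Q = X; n_R = X.
n_T = Σnᵢ = 1 + X.
Mole fractions y_i = n_i/n_T; K = p_Q p_R / (p_M) with p_i = y_i·P.
Setting this equal to 0.472 atm and taking the physical root (0 < X < 1) gives X = 0.284.

X = 0.284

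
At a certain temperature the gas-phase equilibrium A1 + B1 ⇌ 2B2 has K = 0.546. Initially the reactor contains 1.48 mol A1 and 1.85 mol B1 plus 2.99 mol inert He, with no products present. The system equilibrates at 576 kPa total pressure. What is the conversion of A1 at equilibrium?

Basis: 1.48 mol A1 initially; let X = conversion of A1. Extent ξ = 1.48X.
At extent ξ: n_A1 = 1.48 − 1.48X; n_B1 = 1.85 − 1.48X; n_B2 = 2.96X; n_I = 2.99 (inert).
Total moles n_T = 6.32 (Δν = 0, constant).
With p_i = (n_i/n_T)P, K = p_B2^2 / (p_A1 p_B1).
Substituting and setting equal to 0.546 gives a polynomial in X; the root in (0,1) is X = 0.301.

X = 0.301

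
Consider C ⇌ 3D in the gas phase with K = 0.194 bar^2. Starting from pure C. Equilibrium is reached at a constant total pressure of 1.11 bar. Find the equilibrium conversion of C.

X = 0.210

Basis: 1 mol C initially; let X = conversion of C. Extent ξ = X.
Moles: n_C = 1 − X; n_D = 3X.
n_T = Σnᵢ = 1 + 2X.
Mole fractions y_i = n_i/n_T; K = p_D^3 / (p_C) with p_i = y_i·P.
Setting this equal to 0.194 bar^2 and taking the physical root (0 < X < 1) gives X = 0.210.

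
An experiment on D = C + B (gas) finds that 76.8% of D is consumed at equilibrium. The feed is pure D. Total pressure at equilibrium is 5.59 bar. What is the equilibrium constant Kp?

Kp = 8.04 bar

Basis: 1 mol D initially; let X = conversion of D. Extent ξ = X.
Moles: n_D = 1 − X; n_C = X; n_B = X.
Summing: n_T = 1 + X.
At X = 0.768: n_D = 0.232, n_C = 0.768, n_B = 0.768, n_T = 1.77.
p_i = (n_i/n_T)·P. Kp = p_C p_B / (p_D) = 8.04 bar.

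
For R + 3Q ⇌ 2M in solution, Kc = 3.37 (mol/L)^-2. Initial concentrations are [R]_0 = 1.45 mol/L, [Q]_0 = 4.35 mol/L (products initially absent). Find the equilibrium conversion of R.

Let X = conversion of R; extent ξ = 1.45·X mol/L.
Concentrations: [R] = 1.45 − 1.45X; [Q] = 4.35 − 4.35X; [M] = 2.9X.
Kc = [M]^2 / ([R] [Q]^3).
This equals 3.37 at X = 0.685 (the root in 0 < X < 1).

X = 0.685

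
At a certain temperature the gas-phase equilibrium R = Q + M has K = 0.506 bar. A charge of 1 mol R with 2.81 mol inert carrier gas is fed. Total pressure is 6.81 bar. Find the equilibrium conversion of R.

Let X = conversion of R (basis 1 mol R); extent of reaction ξ = X.
Species balance: n_R = 1 − X; n_Q = X; n_M = X; n_I = 2.81 (inert).
Summing: n_T = 3.81 + X.
With p_i = (n_i/n_T)P, K = p_Q p_M / (p_R).
Substituting and setting equal to 0.506 bar gives a polynomial in X; the root in (0,1) is X = 0.425.

X = 0.425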